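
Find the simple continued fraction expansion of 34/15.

[2; 3, 1, 3]

Run the Euclidean algorithm on 34 and 15; the successive quotients are the partial quotients a_0, a_1, ... (each step inverts the fractional part left over by the previous one):
  34 = 2*15 + 4, so a_0 = 2.
  15 = 3*4 + 3, so a_1 = 3.
  4 = 1*3 + 1, so a_2 = 1.
  3 = 3*1 + 0, so a_3 = 3.
The remainder reaches 0 after 4 divisions, so the expansion has 4 partial quotients, read off in order.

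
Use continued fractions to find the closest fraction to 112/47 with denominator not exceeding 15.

31/13

Expand x = 112/47 as a continued fraction with the Euclidean algorithm:
  112 = 2*47 + 18, so a_0 = 2.
  47 = 2*18 + 11, so a_1 = 2.
  18 = 1*11 + 7, so a_2 = 1.
  11 = 1*7 + 4, so a_3 = 1.
  7 = 1*4 + 3, so a_4 = 1.
  4 = 1*3 + 1, so a_5 = 1.
  3 = 3*1 + 0, so a_6 = 3.
so x = [2; 2, 1, 1, 1, 1, 3].
Convergents (p_i = a_i*p_{i-1} + p_{i-2}, q_i = a_i*q_{i-1} + q_{i-2} with p_{-2}=0, p_{-1}=1, q_{-2}=1, q_{-1}=0), until the denominator exceeds 15:
  i=0: a_0=2, p_0 = 2*1 + 0 = 2, q_0 = 2*0 + 1 = 1.
  i=1: a_1=2, p_1 = 2*2 + 1 = 5, q_1 = 2*1 + 0 = 2.
  i=2: a_2=1, p_2 = 1*5 + 2 = 7, q_2 = 1*2 + 1 = 3.
  i=3: a_3=1, p_3 = 1*7 + 5 = 12, q_3 = 1*3 + 2 = 5.
  i=4: a_4=1, p_4 = 1*12 + 7 = 19, q_4 = 1*5 + 3 = 8.
  i=5: a_5=1, p_5 = 1*19 + 12 = 31, q_5 = 1*8 + 5 = 13.
  i=6: a_6=3, p_6 = 3*31 + 19 = 112, q_6 = 3*13 + 8 = 47.
q_6 = 47 > 15, so the last convergent with denominator <= 15 is p_5/q_5 = 31/13.
The closest fraction with denominator <= 15 is either p_5/q_5 or the intermediate fraction (k*p_5 + p_4)/(k*q_5 + q_4) with the largest k >= 1 whose denominator stays <= 15; these approach x as k grows, and every other convergent or intermediate fraction in range is farther away.
Largest k: floor((15 - q_4)/q_5) = floor((15 - 8)/13) = 0.
Since k = 0, no intermediate fraction beyond p_5/q_5 has denominator <= 15, so the convergent 31/13 is the closest (its error is |112*13 - 31*47|/(47*13) = 1/611).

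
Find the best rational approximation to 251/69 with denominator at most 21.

40/11

Expand x = 251/69 as a continued fraction with the Euclidean algorithm:
  251 = 3*69 + 44, so a_0 = 3.
  69 = 1*44 + 25, so a_1 = 1.
  44 = 1*25 + 19, so a_2 = 1.
  25 = 1*19 + 6, so a_3 = 1.
  19 = 3*6 + 1, so a_4 = 3.
  6 = 6*1 + 0, so a_5 = 6.
so x = [3; 1, 1, 1, 3, 6].
Convergents (p_i = a_i*p_{i-1} + p_{i-2}, q_i = a_i*q_{i-1} + q_{i-2} with p_{-2}=0, p_{-1}=1, q_{-2}=1, q_{-1}=0), until the denominator exceeds 21:
  i=0: a_0=3, p_0 = 3*1 + 0 = 3, q_0 = 3*0 + 1 = 1.
  i=1: a_1=1, p_1 = 1*3 + 1 = 4, q_1 = 1*1 + 0 = 1.
  i=2: a_2=1, p_2 = 1*4 + 3 = 7, q_2 = 1*1 + 1 = 2.
  i=3: a_3=1, p_3 = 1*7 + 4 = 11, q_3 = 1*2 + 1 = 3.
  i=4: a_4=3, p_4 = 3*11 + 7 = 40, q_4 = 3*3 + 2 = 11.
  i=5: a_5=6, p_5 = 6*40 + 11 = 251, q_5 = 6*11 + 3 = 69.
q_5 = 69 > 21, so the last convergent with denominator <= 21 is p_4/q_4 = 40/11.
The closest fraction with denominator <= 21 is either p_4/q_4 or the intermediate fraction (k*p_4 + p_3)/(k*q_4 + q_3) with the largest k >= 1 whose denominator stays <= 21; these approach x as k grows, and every other convergent or intermediate fraction in range is farther away.
Largest k: floor((21 - q_3)/q_4) = floor((21 - 3)/11) = 1.
That gives (1*40 + 11)/(1*11 + 3) = 51/14.
Compare the errors: |x - 40/11| = |251*11 - 40*69|/(69*11) = 1/759, and |x - 51/14| = |251*14 - 51*69|/(69*14) = 5/966.
Cross-multiplying, 1*966 = 966 < 3795 = 5*759, so 1/759 is smaller: the convergent 40/11 is closer to x than 51/14.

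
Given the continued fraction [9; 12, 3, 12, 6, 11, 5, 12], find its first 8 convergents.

9/1, 109/12, 336/37, 4141/456, 25182/2773, 281143/30959, 1430897/157568, 17451907/1921775

Using the convergent recurrence p_i = a_i*p_{i-1} + p_{i-2}, q_i = a_i*q_{i-1} + q_{i-2} with p_{-2}=0, p_{-1}=1, q_{-2}=1, q_{-1}=0:
  i=0: a_0=9, p_0 = 9*1 + 0 = 9, q_0 = 9*0 + 1 = 1.
  i=1: a_1=12, p_1 = 12*9 + 1 = 109, q_1 = 12*1 + 0 = 12.
  i=2: a_2=3, p_2 = 3*109 + 9 = 336, q_2 = 3*12 + 1 = 37.
  i=3: a_3=12, p_3 = 12*336 + 109 = 4141, q_3 = 12*37 + 12 = 456.
  i=4: a_4=6, p_4 = 6*4141 + 336 = 25182, q_4 = 6*456 + 37 = 2773.
  i=5: a_5=11, p_5 = 11*25182 + 4141 = 281143, q_5 = 11*2773 + 456 = 30959.
  i=6: a_6=5, p_6 = 5*281143 + 25182 = 1430897, q_6 = 5*30959 + 2773 = 157568.
  i=7: a_7=12, p_7 = 12*1430897 + 281143 = 17451907, q_7 = 12*157568 + 30959 = 1921775.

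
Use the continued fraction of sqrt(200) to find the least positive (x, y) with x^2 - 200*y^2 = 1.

(x, y) = (99, 7)

First expand sqrt(200) as a continued fraction. With x_i = (sqrt(200) + m_i)/d_i and (m_0, d_0) = (0, 1): a_0 = floor(sqrt(200)) = 14, since 14^2 = 196 <= 200 < 225 = 15^2.
Iterate m_{i+1} = d_i*a_i - m_i, d_{i+1} = (200 - m_{i+1}^2)/d_i, a_{i+1} = floor((a_0 + m_{i+1})/d_{i+1}):
  m_1 = 1*14 - 0 = 14, d_1 = (200 - 14^2)/1 = 4/1 = 4, a_1 = floor((14 + 14)/4) = 7.
  m_2 = 4*7 - 14 = 14, d_2 = (200 - 14^2)/4 = 4/4 = 1, a_2 = floor((14 + 14)/1) = 28.
  m_3 = 1*28 - 14 = 14, d_3 = (200 - 14^2)/1 = 4/1 = 4: (m_3, d_3) = (m_1, d_1) = (14, 4), so from here the quotients repeat a_1, a_2; the period length is 2.
So sqrt(200) = [14; (7, 28)] with period length k = 2.
k is even, so the fundamental solution of x^2 - 200y^2 = 1 is (p_{k-1}, q_{k-1}) = (p_1, q_1); compute convergents through index 1.
Convergents (p_i = a_i*p_{i-1} + p_{i-2}, q_i = a_i*q_{i-1} + q_{i-2} with p_{-2}=0, p_{-1}=1, q_{-2}=1, q_{-1}=0):
  i=0: a_0=14, p_0 = 14*1 + 0 = 14, q_0 = 14*0 + 1 = 1.
  i=1: a_1=7, p_1 = 7*14 + 1 = 99, q_1 = 7*1 + 0 = 7.
Check: 99^2 - 200*7^2 = 9801 - 9800 = 1, so (x, y) = (99, 7) solves the equation, and by the theorem it is the least positive solution.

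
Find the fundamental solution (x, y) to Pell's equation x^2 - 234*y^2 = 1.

(x, y) = (5201, 340)

First expand sqrt(234) as a continued fraction. With x_i = (sqrt(234) + m_i)/d_i and (m_0, d_0) = (0, 1): a_0 = floor(sqrt(234)) = 15, since 15^2 = 225 <= 234 < 256 = 16^2.
Iterate m_{i+1} = d_i*a_i - m_i, d_{i+1} = (234 - m_{i+1}^2)/d_i, a_{i+1} = floor((a_0 + m_{i+1})/d_{i+1}):
  m_1 = 1*15 - 0 = 15, d_1 = (234 - 15^2)/1 = 9/1 = 9, a_1 = floor((15 + 15)/9) = 3.
  m_2 = 9*3 - 15 = 12, d_2 = (234 - 12^2)/9 = 90/9 = 10, a_2 = floor((15 + 12)/10) = 2.
  m_3 = 10*2 - 12 = 8, d_3 = (234 - 8^2)/10 = 170/10 = 17, a_3 = floor((15 + 8)/17) = 1.
  m_4 = 17*1 - 8 = 9, d_4 = (234 - 9^2)/17 = 153/17 = 9, a_4 = floor((15 + 9)/9) = 2.
  m_5 = 9*2 - 9 = 9, d_5 = (234 - 9^2)/9 = 153/9 = 17, a_5 = floor((15 + 9)/17) = 1.
  m_6 = 17*1 - 9 = 8, d_6 = (234 - 8^2)/17 = 170/17 = 10, a_6 = floor((15 + 8)/10) = 2.
  m_7 = 10*2 - 8 = 12, d_7 = (234 - 12^2)/10 = 90/10 = 9, a_7 = floor((15 + 12)/9) = 3.
  m_8 = 9*3 - 12 = 15, d_8 = (234 - 15^2)/9 = 9/9 = 1, a_8 = floor((15 + 15)/1) = 30.
  m_9 = 1*30 - 15 = 15, d_9 = (234 - 15^2)/1 = 9/1 = 9: (m_9, d_9) = (m_1, d_1) = (15, 9), so from here the quotients repeat a_1, ..., a_8; the period length is 8.
So sqrt(234) = [15; (3, 2, 1, 2, 1, 2, 3, 30)] with period length k = 8.
k is even, so the fundamental solution of x^2 - 234y^2 = 1 is (p_{k-1}, q_{k-1}) = (p_7, q_7); compute convergents through index 7.
Convergents (p_i = a_i*p_{i-1} + p_{i-2}, q_i = a_i*q_{i-1} + q_{i-2} with p_{-2}=0, p_{-1}=1, q_{-2}=1, q_{-1}=0):
  i=0: a_0=15, p_0 = 15*1 + 0 = 15, q_0 = 15*0 + 1 = 1.
  i=1: a_1=3, p_1 = 3*15 + 1 = 46, q_1 = 3*1 + 0 = 3.
  i=2: a_2=2, p_2 = 2*46 + 15 = 107, q_2 = 2*3 + 1 = 7.
  i=3: a_3=1, p_3 = 1*107 + 46 = 153, q_3 = 1*7 + 3 = 10.
  i=4: a_4=2, p_4 = 2*153 + 107 = 413, q_4 = 2*10 + 7 = 27.
  i=5: a_5=1, p_5 = 1*413 + 153 = 566, q_5 = 1*27 + 10 = 37.
  i=6: a_6=2, p_6 = 2*566 + 413 = 1545, q_6 = 2*37 + 27 = 101.
  i=7: a_7=3, p_7 = 3*1545 + 566 = 5201, q_7 = 3*101 + 37 = 340.
Check: 5201^2 - 234*340^2 = 27050401 - 27050400 = 1, so (x, y) = (5201, 340) solves the equation, and by the theorem it is the least positive solution.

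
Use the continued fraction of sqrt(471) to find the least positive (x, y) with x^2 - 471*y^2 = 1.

First expand sqrt(471) as a continued fraction. With x_i = (sqrt(471) + m_i)/d_i and (m_0, d_0) = (0, 1): a_0 = floor(sqrt(471)) = 21, since 21^2 = 441 <= 471 < 484 = 22^2.
Iterate m_{i+1} = d_i*a_i - m_i, d_{i+1} = (471 - m_{i+1}^2)/d_i, a_{i+1} = floor((a_0 + m_{i+1})/d_{i+1}):
  m_1 = 1*21 - 0 = 21, d_1 = (471 - 21^2)/1 = 30/1 = 30, a_1 = floor((21 + 21)/30) = 1.
  m_2 = 30*1 - 21 = 9, d_2 = (471 - 9^2)/30 = 390/30 = 13, a_2 = floor((21 + 9)/13) = 2.
  m_3 = 13*2 - 9 = 17, d_3 = (471 - 17^2)/13 = 182/13 = 14, a_3 = floor((21 + 17)/14) = 2.
  m_4 = 14*2 - 17 = 11, d_4 = (471 - 11^2)/14 = 350/14 = 25, a_4 = floor((21 + 11)/25) = 1.
  m_5 = 25*1 - 11 = 14, d_5 = (471 - 14^2)/25 = 275/25 = 11, a_5 = floor((21 + 14)/11) = 3.
  m_6 = 11*3 - 14 = 19, d_6 = (471 - 19^2)/11 = 110/11 = 10, a_6 = floor((21 + 19)/10) = 4.
  m_7 = 10*4 - 19 = 21, d_7 = (471 - 21^2)/10 = 30/10 = 3, a_7 = floor((21 + 21)/3) = 14.
  m_8 = 3*14 - 21 = 21, d_8 = (471 - 21^2)/3 = 30/3 = 10, a_8 = floor((21 + 21)/10) = 4.
  m_9 = 10*4 - 21 = 19, d_9 = (471 - 19^2)/10 = 110/10 = 11, a_9 = floor((21 + 19)/11) = 3.
  m_10 = 11*3 - 19 = 14, d_10 = (471 - 14^2)/11 = 275/11 = 25, a_10 = floor((21 + 14)/25) = 1.
  m_11 = 25*1 - 14 = 11, d_11 = (471 - 11^2)/25 = 350/25 = 14, a_11 = floor((21 + 11)/14) = 2.
  m_12 = 14*2 - 11 = 17, d_12 = (471 - 17^2)/14 = 182/14 = 13, a_12 = floor((21 + 17)/13) = 2.
  m_13 = 13*2 - 17 = 9, d_13 = (471 - 9^2)/13 = 390/13 = 30, a_13 = floor((21 + 9)/30) = 1.
  m_14 = 30*1 - 9 = 21, d_14 = (471 - 21^2)/30 = 30/30 = 1, a_14 = floor((21 + 21)/1) = 42.
  m_15 = 1*42 - 21 = 21, d_15 = (471 - 21^2)/1 = 30/1 = 30: (m_15, d_15) = (m_1, d_1) = (21, 30), so from here the quotients repeat a_1, ..., a_14; the period length is 14.
So sqrt(471) = [21; (1, 2, 2, 1, 3, 4, 14, 4, 3, 1, 2, 2, 1, 42)] with period length k = 14.
k is even, so the fundamental solution of x^2 - 471y^2 = 1 is (p_{k-1}, q_{k-1}) = (p_13, q_13); compute convergents through index 13.
Convergents (p_i = a_i*p_{i-1} + p_{i-2}, q_i = a_i*q_{i-1} + q_{i-2} with p_{-2}=0, p_{-1}=1, q_{-2}=1, q_{-1}=0):
  i=0: a_0=21, p_0 = 21*1 + 0 = 21, q_0 = 21*0 + 1 = 1.
  i=1: a_1=1, p_1 = 1*21 + 1 = 22, q_1 = 1*1 + 0 = 1.
  i=2: a_2=2, p_2 = 2*22 + 21 = 65, q_2 = 2*1 + 1 = 3.
  i=3: a_3=2, p_3 = 2*65 + 22 = 152, q_3 = 2*3 + 1 = 7.
  i=4: a_4=1, p_4 = 1*152 + 65 = 217, q_4 = 1*7 + 3 = 10.
  i=5: a_5=3, p_5 = 3*217 + 152 = 803, q_5 = 3*10 + 7 = 37.
  i=6: a_6=4, p_6 = 4*803 + 217 = 3429, q_6 = 4*37 + 10 = 158.
  i=7: a_7=14, p_7 = 14*3429 + 803 = 48809, q_7 = 14*158 + 37 = 2249.
  i=8: a_8=4, p_8 = 4*48809 + 3429 = 198665, q_8 = 4*2249 + 158 = 9154.
  i=9: a_9=3, p_9 = 3*198665 + 48809 = 644804, q_9 = 3*9154 + 2249 = 29711.
  i=10: a_10=1, p_10 = 1*644804 + 198665 = 843469, q_10 = 1*29711 + 9154 = 38865.
  i=11: a_11=2, p_11 = 2*843469 + 644804 = 2331742, q_11 = 2*38865 + 29711 = 107441.
  i=12: a_12=2, p_12 = 2*2331742 + 843469 = 5506953, q_12 = 2*107441 + 38865 = 253747.
  i=13: a_13=1, p_13 = 1*5506953 + 2331742 = 7838695, q_13 = 1*253747 + 107441 = 361188.
Check: 7838695^2 - 471*361188^2 = 61445139303025 - 61445139303024 = 1, so (x, y) = (7838695, 361188) solves the equation, and by the theorem it is the least positive solution.

(x, y) = (7838695, 361188)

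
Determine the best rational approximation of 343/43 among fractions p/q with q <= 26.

207/26

Expand x = 343/43 as a continued fraction with the Euclidean algorithm:
  343 = 7*43 + 42, so a_0 = 7.
  43 = 1*42 + 1, so a_1 = 1.
  42 = 42*1 + 0, so a_2 = 42.
so x = [7; 1, 42].
Convergents (p_i = a_i*p_{i-1} + p_{i-2}, q_i = a_i*q_{i-1} + q_{i-2} with p_{-2}=0, p_{-1}=1, q_{-2}=1, q_{-1}=0), until the denominator exceeds 26:
  i=0: a_0=7, p_0 = 7*1 + 0 = 7, q_0 = 7*0 + 1 = 1.
  i=1: a_1=1, p_1 = 1*7 + 1 = 8, q_1 = 1*1 + 0 = 1.
  i=2: a_2=42, p_2 = 42*8 + 7 = 343, q_2 = 42*1 + 1 = 43.
q_2 = 43 > 26, so the last convergent with denominator <= 26 is p_1/q_1 = 8/1.
The closest fraction with denominator <= 26 is either p_1/q_1 or the intermediate fraction (k*p_1 + p_0)/(k*q_1 + q_0) with the largest k >= 1 whose denominator stays <= 26; these approach x as k grows, and every other convergent or intermediate fraction in range is farther away.
Largest k: floor((26 - q_0)/q_1) = floor((26 - 1)/1) = 25.
That gives (25*8 + 7)/(25*1 + 1) = 207/26.
Compare the errors: |x - 8/1| = |343*1 - 8*43|/(43*1) = 1/43, and |x - 207/26| = |343*26 - 207*43|/(43*26) = 17/1118.
Cross-multiplying, 17*43 = 731 < 1118 = 1*1118, so 17/1118 is smaller: the intermediate fraction 207/26 is closer to x than 8/1.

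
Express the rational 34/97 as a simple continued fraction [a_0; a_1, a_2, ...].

Run the Euclidean algorithm on 34 and 97; the successive quotients are the partial quotients a_0, a_1, ... (each step inverts the fractional part left over by the previous one):
  34 = 0*97 + 34, so a_0 = 0.
  97 = 2*34 + 29, so a_1 = 2.
  34 = 1*29 + 5, so a_2 = 1.
  29 = 5*5 + 4, so a_3 = 5.
  5 = 1*4 + 1, so a_4 = 1.
  4 = 4*1 + 0, so a_5 = 4.
The remainder reaches 0 after 6 divisions, so the expansion has 6 partial quotients, read off in order.

[0; 2, 1, 5, 1, 4]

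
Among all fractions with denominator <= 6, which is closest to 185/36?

Expand x = 185/36 as a continued fraction with the Euclidean algorithm:
  185 = 5*36 + 5, so a_0 = 5.
  36 = 7*5 + 1, so a_1 = 7.
  5 = 5*1 + 0, so a_2 = 5.
so x = [5; 7, 5].
Convergents (p_i = a_i*p_{i-1} + p_{i-2}, q_i = a_i*q_{i-1} + q_{i-2} with p_{-2}=0, p_{-1}=1, q_{-2}=1, q_{-1}=0), until the denominator exceeds 6:
  i=0: a_0=5, p_0 = 5*1 + 0 = 5, q_0 = 5*0 + 1 = 1.
  i=1: a_1=7, p_1 = 7*5 + 1 = 36, q_1 = 7*1 + 0 = 7.
q_1 = 7 > 6, so the last convergent with denominator <= 6 is p_0/q_0 = 5/1.
The closest fraction with denominator <= 6 is either p_0/q_0 or the intermediate fraction (k*p_0 + p_{-1})/(k*q_0 + q_{-1}) with the largest k >= 1 whose denominator stays <= 6; these approach x as k grows, and every other convergent or intermediate fraction in range is farther away.
Largest k: floor((6 - q_{-1})/q_0) = floor((6 - 0)/1) = 6 (using the seeds p_{-1} = 1, q_{-1} = 0).
That gives (6*5 + 1)/(6*1 + 0) = 31/6.
Compare the errors: |x - 5/1| = |185*1 - 5*36|/(36*1) = 5/36, and |x - 31/6| = |185*6 - 31*36|/(36*6) = 6/216.
Cross-multiplying, 6*36 = 216 < 1080 = 5*216, so 6/216 is smaller: the intermediate fraction 31/6 is closer to x than 5/1.

31/6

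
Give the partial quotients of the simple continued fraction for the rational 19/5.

[3; 1, 4]

Run the Euclidean algorithm on 19 and 5; the successive quotients are the partial quotients a_0, a_1, ... (each step inverts the fractional part left over by the previous one):
  19 = 3*5 + 4, so a_0 = 3.
  5 = 1*4 + 1, so a_1 = 1.
  4 = 4*1 + 0, so a_2 = 4.
The remainder reaches 0 after 3 divisions, so the expansion has 3 partial quotients, read off in order.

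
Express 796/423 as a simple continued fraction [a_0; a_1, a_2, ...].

[1; 1, 7, 2, 5, 1, 3]

Run the Euclidean algorithm on 796 and 423; the successive quotients are the partial quotients a_0, a_1, ... (each step inverts the fractional part left over by the previous one):
  796 = 1*423 + 373, so a_0 = 1.
  423 = 1*373 + 50, so a_1 = 1.
  373 = 7*50 + 23, so a_2 = 7.
  50 = 2*23 + 4, so a_3 = 2.
  23 = 5*4 + 3, so a_4 = 5.
  4 = 1*3 + 1, so a_5 = 1.
  3 = 3*1 + 0, so a_6 = 3.
The remainder reaches 0 after 7 divisions, so the expansion has 7 partial quotients, read off in order.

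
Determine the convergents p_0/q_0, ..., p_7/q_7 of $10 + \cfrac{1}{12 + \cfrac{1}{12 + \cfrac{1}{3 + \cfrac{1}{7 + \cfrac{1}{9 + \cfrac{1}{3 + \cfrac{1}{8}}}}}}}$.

10/1, 121/12, 1462/145, 4507/447, 33011/3274, 301606/29913, 937829/93013, 7804238/774017

Using the convergent recurrence p_i = a_i*p_{i-1} + p_{i-2}, q_i = a_i*q_{i-1} + q_{i-2} with p_{-2}=0, p_{-1}=1, q_{-2}=1, q_{-1}=0:
  i=0: a_0=10, p_0 = 10*1 + 0 = 10, q_0 = 10*0 + 1 = 1.
  i=1: a_1=12, p_1 = 12*10 + 1 = 121, q_1 = 12*1 + 0 = 12.
  i=2: a_2=12, p_2 = 12*121 + 10 = 1462, q_2 = 12*12 + 1 = 145.
  i=3: a_3=3, p_3 = 3*1462 + 121 = 4507, q_3 = 3*145 + 12 = 447.
  i=4: a_4=7, p_4 = 7*4507 + 1462 = 33011, q_4 = 7*447 + 145 = 3274.
  i=5: a_5=9, p_5 = 9*33011 + 4507 = 301606, q_5 = 9*3274 + 447 = 29913.
  i=6: a_6=3, p_6 = 3*301606 + 33011 = 937829, q_6 = 3*29913 + 3274 = 93013.
  i=7: a_7=8, p_7 = 8*937829 + 301606 = 7804238, q_7 = 8*93013 + 29913 = 774017.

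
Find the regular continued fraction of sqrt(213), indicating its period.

[14; (1, 1, 2, 6, 1, 8, 1, 6, 2, 1, 1, 28)]

Write x_i = (sqrt(213) + m_i)/d_i with (m_0, d_0) = (0, 1). a_0 = floor(sqrt(213)) = 14, since 14^2 = 196 <= 213 < 225 = 15^2.
Iterate m_{i+1} = d_i*a_i - m_i, d_{i+1} = (213 - m_{i+1}^2)/d_i, a_{i+1} = floor((a_0 + m_{i+1})/d_{i+1}):
  m_1 = 1*14 - 0 = 14, d_1 = (213 - 14^2)/1 = 17/1 = 17, a_1 = floor((14 + 14)/17) = 1.
  m_2 = 17*1 - 14 = 3, d_2 = (213 - 3^2)/17 = 204/17 = 12, a_2 = floor((14 + 3)/12) = 1.
  m_3 = 12*1 - 3 = 9, d_3 = (213 - 9^2)/12 = 132/12 = 11, a_3 = floor((14 + 9)/11) = 2.
  m_4 = 11*2 - 9 = 13, d_4 = (213 - 13^2)/11 = 44/11 = 4, a_4 = floor((14 + 13)/4) = 6.
  m_5 = 4*6 - 13 = 11, d_5 = (213 - 11^2)/4 = 92/4 = 23, a_5 = floor((14 + 11)/23) = 1.
  m_6 = 23*1 - 11 = 12, d_6 = (213 - 12^2)/23 = 69/23 = 3, a_6 = floor((14 + 12)/3) = 8.
  m_7 = 3*8 - 12 = 12, d_7 = (213 - 12^2)/3 = 69/3 = 23, a_7 = floor((14 + 12)/23) = 1.
  m_8 = 23*1 - 12 = 11, d_8 = (213 - 11^2)/23 = 92/23 = 4, a_8 = floor((14 + 11)/4) = 6.
  m_9 = 4*6 - 11 = 13, d_9 = (213 - 13^2)/4 = 44/4 = 11, a_9 = floor((14 + 13)/11) = 2.
  m_10 = 11*2 - 13 = 9, d_10 = (213 - 9^2)/11 = 132/11 = 12, a_10 = floor((14 + 9)/12) = 1.
  m_11 = 12*1 - 9 = 3, d_11 = (213 - 3^2)/12 = 204/12 = 17, a_11 = floor((14 + 3)/17) = 1.
  m_12 = 17*1 - 3 = 14, d_12 = (213 - 14^2)/17 = 17/17 = 1, a_12 = floor((14 + 14)/1) = 28.
  m_13 = 1*28 - 14 = 14, d_13 = (213 - 14^2)/1 = 17/1 = 17: (m_13, d_13) = (m_1, d_1) = (14, 17), so from here the quotients repeat a_1, ..., a_12; the period length is 12.
Hence the expansion of sqrt(213) is a_0 = 14 followed by the repeating block 1, 1, 2, 6, 1, 8, 1, 6, 2, 1, 1, 28 (period 12).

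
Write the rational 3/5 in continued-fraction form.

Run the Euclidean algorithm on 3 and 5; the successive quotients are the partial quotients a_0, a_1, ... (each step inverts the fractional part left over by the previous one):
  3 = 0*5 + 3, so a_0 = 0.
  5 = 1*3 + 2, so a_1 = 1.
  3 = 1*2 + 1, so a_2 = 1.
  2 = 2*1 + 0, so a_3 = 2.
The remainder reaches 0 after 4 divisions, so the expansion has 4 partial quotients, read off in order.

[0; 1, 1, 2]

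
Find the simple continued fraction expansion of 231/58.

Run the Euclidean algorithm on 231 and 58; the successive quotients are the partial quotients a_0, a_1, ... (each step inverts the fractional part left over by the previous one):
  231 = 3*58 + 57, so a_0 = 3.
  58 = 1*57 + 1, so a_1 = 1.
  57 = 57*1 + 0, so a_2 = 57.
The remainder reaches 0 after 3 divisions, so the expansion has 3 partial quotients, read off in order.

[3; 1, 57]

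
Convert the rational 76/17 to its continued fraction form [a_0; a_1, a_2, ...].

Run the Euclidean algorithm on 76 and 17; the successive quotients are the partial quotients a_0, a_1, ... (each step inverts the fractional part left over by the previous one):
  76 = 4*17 + 8, so a_0 = 4.
  17 = 2*8 + 1, so a_1 = 2.
  8 = 8*1 + 0, so a_2 = 8.
The remainder reaches 0 after 3 divisions, so the expansion has 3 partial quotients, read off in order.

[4; 2, 8]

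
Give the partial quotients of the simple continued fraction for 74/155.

Run the Euclidean algorithm on 74 and 155; the successive quotients are the partial quotients a_0, a_1, ... (each step inverts the fractional part left over by the previous one):
  74 = 0*155 + 74, so a_0 = 0.
  155 = 2*74 + 7, so a_1 = 2.
  74 = 10*7 + 4, so a_2 = 10.
  7 = 1*4 + 3, so a_3 = 1.
  4 = 1*3 + 1, so a_4 = 1.
  3 = 3*1 + 0, so a_5 = 3.
The remainder reaches 0 after 6 divisions, so the expansion has 6 partial quotients, read off in order.

[0; 2, 10, 1, 1, 3]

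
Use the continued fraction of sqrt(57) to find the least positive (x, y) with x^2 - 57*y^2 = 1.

First expand sqrt(57) as a continued fraction. With x_i = (sqrt(57) + m_i)/d_i and (m_0, d_0) = (0, 1): a_0 = floor(sqrt(57)) = 7, since 7^2 = 49 <= 57 < 64 = 8^2.
Iterate m_{i+1} = d_i*a_i - m_i, d_{i+1} = (57 - m_{i+1}^2)/d_i, a_{i+1} = floor((a_0 + m_{i+1})/d_{i+1}):
  m_1 = 1*7 - 0 = 7, d_1 = (57 - 7^2)/1 = 8/1 = 8, a_1 = floor((7 + 7)/8) = 1.
  m_2 = 8*1 - 7 = 1, d_2 = (57 - 1^2)/8 = 56/8 = 7, a_2 = floor((7 + 1)/7) = 1.
  m_3 = 7*1 - 1 = 6, d_3 = (57 - 6^2)/7 = 21/7 = 3, a_3 = floor((7 + 6)/3) = 4.
  m_4 = 3*4 - 6 = 6, d_4 = (57 - 6^2)/3 = 21/3 = 7, a_4 = floor((7 + 6)/7) = 1.
  m_5 = 7*1 - 6 = 1, d_5 = (57 - 1^2)/7 = 56/7 = 8, a_5 = floor((7 + 1)/8) = 1.
  m_6 = 8*1 - 1 = 7, d_6 = (57 - 7^2)/8 = 8/8 = 1, a_6 = floor((7 + 7)/1) = 14.
  m_7 = 1*14 - 7 = 7, d_7 = (57 - 7^2)/1 = 8/1 = 8: (m_7, d_7) = (m_1, d_1) = (7, 8), so from here the quotients repeat a_1, ..., a_6; the period length is 6.
So sqrt(57) = [7; (1, 1, 4, 1, 1, 14)] with period length k = 6.
k is even, so the fundamental solution of x^2 - 57y^2 = 1 is (p_{k-1}, q_{k-1}) = (p_5, q_5); compute convergents through index 5.
Convergents (p_i = a_i*p_{i-1} + p_{i-2}, q_i = a_i*q_{i-1} + q_{i-2} with p_{-2}=0, p_{-1}=1, q_{-2}=1, q_{-1}=0):
  i=0: a_0=7, p_0 = 7*1 + 0 = 7, q_0 = 7*0 + 1 = 1.
  i=1: a_1=1, p_1 = 1*7 + 1 = 8, q_1 = 1*1 + 0 = 1.
  i=2: a_2=1, p_2 = 1*8 + 7 = 15, q_2 = 1*1 + 1 = 2.
  i=3: a_3=4, p_3 = 4*15 + 8 = 68, q_3 = 4*2 + 1 = 9.
  i=4: a_4=1, p_4 = 1*68 + 15 = 83, q_4 = 1*9 + 2 = 11.
  i=5: a_5=1, p_5 = 1*83 + 68 = 151, q_5 = 1*11 + 9 = 20.
Check: 151^2 - 57*20^2 = 22801 - 22800 = 1, so (x, y) = (151, 20) solves the equation, and by the theorem it is the least positive solution.

(x, y) = (151, 20)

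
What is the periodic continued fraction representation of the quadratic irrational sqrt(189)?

[13; (1, 2, 1, 26)]

Write x_i = (sqrt(189) + m_i)/d_i with (m_0, d_0) = (0, 1). a_0 = floor(sqrt(189)) = 13, since 13^2 = 169 <= 189 < 196 = 14^2.
Iterate m_{i+1} = d_i*a_i - m_i, d_{i+1} = (189 - m_{i+1}^2)/d_i, a_{i+1} = floor((a_0 + m_{i+1})/d_{i+1}):
  m_1 = 1*13 - 0 = 13, d_1 = (189 - 13^2)/1 = 20/1 = 20, a_1 = floor((13 + 13)/20) = 1.
  m_2 = 20*1 - 13 = 7, d_2 = (189 - 7^2)/20 = 140/20 = 7, a_2 = floor((13 + 7)/7) = 2.
  m_3 = 7*2 - 7 = 7, d_3 = (189 - 7^2)/7 = 140/7 = 20, a_3 = floor((13 + 7)/20) = 1.
  m_4 = 20*1 - 7 = 13, d_4 = (189 - 13^2)/20 = 20/20 = 1, a_4 = floor((13 + 13)/1) = 26.
  m_5 = 1*26 - 13 = 13, d_5 = (189 - 13^2)/1 = 20/1 = 20: (m_5, d_5) = (m_1, d_1) = (13, 20), so from here the quotients repeat a_1, ..., a_4; the period length is 4.
Hence the expansion of sqrt(189) is a_0 = 13 followed by the repeating block 1, 2, 1, 26 (period 4).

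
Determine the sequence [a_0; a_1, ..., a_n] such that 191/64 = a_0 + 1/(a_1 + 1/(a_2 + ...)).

[2; 1, 63]

Run the Euclidean algorithm on 191 and 64; the successive quotients are the partial quotients a_0, a_1, ... (each step inverts the fractional part left over by the previous one):
  191 = 2*64 + 63, so a_0 = 2.
  64 = 1*63 + 1, so a_1 = 1.
  63 = 63*1 + 0, so a_2 = 63.
The remainder reaches 0 after 3 divisions, so the expansion has 3 partial quotients, read off in order.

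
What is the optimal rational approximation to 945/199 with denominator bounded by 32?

19/4

Expand x = 945/199 as a continued fraction with the Euclidean algorithm:
  945 = 4*199 + 149, so a_0 = 4.
  199 = 1*149 + 50, so a_1 = 1.
  149 = 2*50 + 49, so a_2 = 2.
  50 = 1*49 + 1, so a_3 = 1.
  49 = 49*1 + 0, so a_4 = 49.
so x = [4; 1, 2, 1, 49].
Convergents (p_i = a_i*p_{i-1} + p_{i-2}, q_i = a_i*q_{i-1} + q_{i-2} with p_{-2}=0, p_{-1}=1, q_{-2}=1, q_{-1}=0), until the denominator exceeds 32:
  i=0: a_0=4, p_0 = 4*1 + 0 = 4, q_0 = 4*0 + 1 = 1.
  i=1: a_1=1, p_1 = 1*4 + 1 = 5, q_1 = 1*1 + 0 = 1.
  i=2: a_2=2, p_2 = 2*5 + 4 = 14, q_2 = 2*1 + 1 = 3.
  i=3: a_3=1, p_3 = 1*14 + 5 = 19, q_3 = 1*3 + 1 = 4.
  i=4: a_4=49, p_4 = 49*19 + 14 = 945, q_4 = 49*4 + 3 = 199.
q_4 = 199 > 32, so the last convergent with denominator <= 32 is p_3/q_3 = 19/4.
The closest fraction with denominator <= 32 is either p_3/q_3 or the intermediate fraction (k*p_3 + p_2)/(k*q_3 + q_2) with the largest k >= 1 whose denominator stays <= 32; these approach x as k grows, and every other convergent or intermediate fraction in range is farther away.
Largest k: floor((32 - q_2)/q_3) = floor((32 - 3)/4) = 7.
That gives (7*19 + 14)/(7*4 + 3) = 147/31.
Compare the errors: |x - 19/4| = |945*4 - 19*199|/(199*4) = 1/796, and |x - 147/31| = |945*31 - 147*199|/(199*31) = 42/6169.
Cross-multiplying, 1*6169 = 6169 < 33432 = 42*796, so 1/796 is smaller: the convergent 19/4 is closer to x than 147/31.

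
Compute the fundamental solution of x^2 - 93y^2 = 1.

(x, y) = (12151, 1260)

First expand sqrt(93) as a continued fraction. With x_i = (sqrt(93) + m_i)/d_i and (m_0, d_0) = (0, 1): a_0 = floor(sqrt(93)) = 9, since 9^2 = 81 <= 93 < 100 = 10^2.
Iterate m_{i+1} = d_i*a_i - m_i, d_{i+1} = (93 - m_{i+1}^2)/d_i, a_{i+1} = floor((a_0 + m_{i+1})/d_{i+1}):
  m_1 = 1*9 - 0 = 9, d_1 = (93 - 9^2)/1 = 12/1 = 12, a_1 = floor((9 + 9)/12) = 1.
  m_2 = 12*1 - 9 = 3, d_2 = (93 - 3^2)/12 = 84/12 = 7, a_2 = floor((9 + 3)/7) = 1.
  m_3 = 7*1 - 3 = 4, d_3 = (93 - 4^2)/7 = 77/7 = 11, a_3 = floor((9 + 4)/11) = 1.
  m_4 = 11*1 - 4 = 7, d_4 = (93 - 7^2)/11 = 44/11 = 4, a_4 = floor((9 + 7)/4) = 4.
  m_5 = 4*4 - 7 = 9, d_5 = (93 - 9^2)/4 = 12/4 = 3, a_5 = floor((9 + 9)/3) = 6.
  m_6 = 3*6 - 9 = 9, d_6 = (93 - 9^2)/3 = 12/3 = 4, a_6 = floor((9 + 9)/4) = 4.
  m_7 = 4*4 - 9 = 7, d_7 = (93 - 7^2)/4 = 44/4 = 11, a_7 = floor((9 + 7)/11) = 1.
  m_8 = 11*1 - 7 = 4, d_8 = (93 - 4^2)/11 = 77/11 = 7, a_8 = floor((9 + 4)/7) = 1.
  m_9 = 7*1 - 4 = 3, d_9 = (93 - 3^2)/7 = 84/7 = 12, a_9 = floor((9 + 3)/12) = 1.
  m_10 = 12*1 - 3 = 9, d_10 = (93 - 9^2)/12 = 12/12 = 1, a_10 = floor((9 + 9)/1) = 18.
  m_11 = 1*18 - 9 = 9, d_11 = (93 - 9^2)/1 = 12/1 = 12: (m_11, d_11) = (m_1, d_1) = (9, 12), so from here the quotients repeat a_1, ..., a_10; the period length is 10.
So sqrt(93) = [9; (1, 1, 1, 4, 6, 4, 1, 1, 1, 18)] with period length k = 10.
k is even, so the fundamental solution of x^2 - 93y^2 = 1 is (p_{k-1}, q_{k-1}) = (p_9, q_9); compute convergents through index 9.
Convergents (p_i = a_i*p_{i-1} + p_{i-2}, q_i = a_i*q_{i-1} + q_{i-2} with p_{-2}=0, p_{-1}=1, q_{-2}=1, q_{-1}=0):
  i=0: a_0=9, p_0 = 9*1 + 0 = 9, q_0 = 9*0 + 1 = 1.
  i=1: a_1=1, p_1 = 1*9 + 1 = 10, q_1 = 1*1 + 0 = 1.
  i=2: a_2=1, p_2 = 1*10 + 9 = 19, q_2 = 1*1 + 1 = 2.
  i=3: a_3=1, p_3 = 1*19 + 10 = 29, q_3 = 1*2 + 1 = 3.
  i=4: a_4=4, p_4 = 4*29 + 19 = 135, q_4 = 4*3 + 2 = 14.
  i=5: a_5=6, p_5 = 6*135 + 29 = 839, q_5 = 6*14 + 3 = 87.
  i=6: a_6=4, p_6 = 4*839 + 135 = 3491, q_6 = 4*87 + 14 = 362.
  i=7: a_7=1, p_7 = 1*3491 + 839 = 4330, q_7 = 1*362 + 87 = 449.
  i=8: a_8=1, p_8 = 1*4330 + 3491 = 7821, q_8 = 1*449 + 362 = 811.
  i=9: a_9=1, p_9 = 1*7821 + 4330 = 12151, q_9 = 1*811 + 449 = 1260.
Check: 12151^2 - 93*1260^2 = 147646801 - 147646800 = 1, so (x, y) = (12151, 1260) solves the equation, and by the theorem it is the least positive solution.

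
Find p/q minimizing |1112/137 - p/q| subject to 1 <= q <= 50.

Expand x = 1112/137 as a continued fraction with the Euclidean algorithm:
  1112 = 8*137 + 16, so a_0 = 8.
  137 = 8*16 + 9, so a_1 = 8.
  16 = 1*9 + 7, so a_2 = 1.
  9 = 1*7 + 2, so a_3 = 1.
  7 = 3*2 + 1, so a_4 = 3.
  2 = 2*1 + 0, so a_5 = 2.
so x = [8; 8, 1, 1, 3, 2].
Convergents (p_i = a_i*p_{i-1} + p_{i-2}, q_i = a_i*q_{i-1} + q_{i-2} with p_{-2}=0, p_{-1}=1, q_{-2}=1, q_{-1}=0), until the denominator exceeds 50:
  i=0: a_0=8, p_0 = 8*1 + 0 = 8, q_0 = 8*0 + 1 = 1.
  i=1: a_1=8, p_1 = 8*8 + 1 = 65, q_1 = 8*1 + 0 = 8.
  i=2: a_2=1, p_2 = 1*65 + 8 = 73, q_2 = 1*8 + 1 = 9.
  i=3: a_3=1, p_3 = 1*73 + 65 = 138, q_3 = 1*9 + 8 = 17.
  i=4: a_4=3, p_4 = 3*138 + 73 = 487, q_4 = 3*17 + 9 = 60.
q_4 = 60 > 50, so the last convergent with denominator <= 50 is p_3/q_3 = 138/17.
The closest fraction with denominator <= 50 is either p_3/q_3 or the intermediate fraction (k*p_3 + p_2)/(k*q_3 + q_2) with the largest k >= 1 whose denominator stays <= 50; these approach x as k grows, and every other convergent or intermediate fraction in range is farther away.
Largest k: floor((50 - q_2)/q_3) = floor((50 - 9)/17) = 2.
That gives (2*138 + 73)/(2*17 + 9) = 349/43.
Compare the errors: |x - 138/17| = |1112*17 - 138*137|/(137*17) = 2/2329, and |x - 349/43| = |1112*43 - 349*137|/(137*43) = 3/5891.
Cross-multiplying, 3*2329 = 6987 < 11782 = 2*5891, so 3/5891 is smaller: the intermediate fraction 349/43 is closer to x than 138/17.

349/43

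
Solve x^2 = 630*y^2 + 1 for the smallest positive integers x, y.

First expand sqrt(630) as a continued fraction. With x_i = (sqrt(630) + m_i)/d_i and (m_0, d_0) = (0, 1): a_0 = floor(sqrt(630)) = 25, since 25^2 = 625 <= 630 < 676 = 26^2.
Iterate m_{i+1} = d_i*a_i - m_i, d_{i+1} = (630 - m_{i+1}^2)/d_i, a_{i+1} = floor((a_0 + m_{i+1})/d_{i+1}):
  m_1 = 1*25 - 0 = 25, d_1 = (630 - 25^2)/1 = 5/1 = 5, a_1 = floor((25 + 25)/5) = 10.
  m_2 = 5*10 - 25 = 25, d_2 = (630 - 25^2)/5 = 5/5 = 1, a_2 = floor((25 + 25)/1) = 50.
  m_3 = 1*50 - 25 = 25, d_3 = (630 - 25^2)/1 = 5/1 = 5: (m_3, d_3) = (m_1, d_1) = (25, 5), so from here the quotients repeat a_1, a_2; the period length is 2.
So sqrt(630) = [25; (10, 50)] with period length k = 2.
k is even, so the fundamental solution of x^2 - 630y^2 = 1 is (p_{k-1}, q_{k-1}) = (p_1, q_1); compute convergents through index 1.
Convergents (p_i = a_i*p_{i-1} + p_{i-2}, q_i = a_i*q_{i-1} + q_{i-2} with p_{-2}=0, p_{-1}=1, q_{-2}=1, q_{-1}=0):
  i=0: a_0=25, p_0 = 25*1 + 0 = 25, q_0 = 25*0 + 1 = 1.
  i=1: a_1=10, p_1 = 10*25 + 1 = 251, q_1 = 10*1 + 0 = 10.
Check: 251^2 - 630*10^2 = 63001 - 63000 = 1, so (x, y) = (251, 10) solves the equation, and by the theorem it is the least positive solution.

(x, y) = (251, 10)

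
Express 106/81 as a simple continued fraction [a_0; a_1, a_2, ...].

[1; 3, 4, 6]

Run the Euclidean algorithm on 106 and 81; the successive quotients are the partial quotients a_0, a_1, ... (each step inverts the fractional part left over by the previous one):
  106 = 1*81 + 25, so a_0 = 1.
  81 = 3*25 + 6, so a_1 = 3.
  25 = 4*6 + 1, so a_2 = 4.
  6 = 6*1 + 0, so a_3 = 6.
The remainder reaches 0 after 4 divisions, so the expansion has 4 partial quotients, read off in order.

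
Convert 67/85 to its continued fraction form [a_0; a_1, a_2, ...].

[0; 1, 3, 1, 2, 1, 1, 2]

Run the Euclidean algorithm on 67 and 85; the successive quotients are the partial quotients a_0, a_1, ... (each step inverts the fractional part left over by the previous one):
  67 = 0*85 + 67, so a_0 = 0.
  85 = 1*67 + 18, so a_1 = 1.
  67 = 3*18 + 13, so a_2 = 3.
  18 = 1*13 + 5, so a_3 = 1.
  13 = 2*5 + 3, so a_4 = 2.
  5 = 1*3 + 2, so a_5 = 1.
  3 = 1*2 + 1, so a_6 = 1.
  2 = 2*1 + 0, so a_7 = 2.
The remainder reaches 0 after 8 divisions, so the expansion has 8 partial quotients, read off in order.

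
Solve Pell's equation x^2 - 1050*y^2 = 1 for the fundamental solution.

(x, y) = (8749, 270)

First expand sqrt(1050) as a continued fraction. With x_i = (sqrt(1050) + m_i)/d_i and (m_0, d_0) = (0, 1): a_0 = floor(sqrt(1050)) = 32, since 32^2 = 1024 <= 1050 < 1089 = 33^2.
Iterate m_{i+1} = d_i*a_i - m_i, d_{i+1} = (1050 - m_{i+1}^2)/d_i, a_{i+1} = floor((a_0 + m_{i+1})/d_{i+1}):
  m_1 = 1*32 - 0 = 32, d_1 = (1050 - 32^2)/1 = 26/1 = 26, a_1 = floor((32 + 32)/26) = 2.
  m_2 = 26*2 - 32 = 20, d_2 = (1050 - 20^2)/26 = 650/26 = 25, a_2 = floor((32 + 20)/25) = 2.
  m_3 = 25*2 - 20 = 30, d_3 = (1050 - 30^2)/25 = 150/25 = 6, a_3 = floor((32 + 30)/6) = 10.
  m_4 = 6*10 - 30 = 30, d_4 = (1050 - 30^2)/6 = 150/6 = 25, a_4 = floor((32 + 30)/25) = 2.
  m_5 = 25*2 - 30 = 20, d_5 = (1050 - 20^2)/25 = 650/25 = 26, a_5 = floor((32 + 20)/26) = 2.
  m_6 = 26*2 - 20 = 32, d_6 = (1050 - 32^2)/26 = 26/26 = 1, a_6 = floor((32 + 32)/1) = 64.
  m_7 = 1*64 - 32 = 32, d_7 = (1050 - 32^2)/1 = 26/1 = 26: (m_7, d_7) = (m_1, d_1) = (32, 26), so from here the quotients repeat a_1, ..., a_6; the period length is 6.
So sqrt(1050) = [32; (2, 2, 10, 2, 2, 64)] with period length k = 6.
k is even, so the fundamental solution of x^2 - 1050y^2 = 1 is (p_{k-1}, q_{k-1}) = (p_5, q_5); compute convergents through index 5.
Convergents (p_i = a_i*p_{i-1} + p_{i-2}, q_i = a_i*q_{i-1} + q_{i-2} with p_{-2}=0, p_{-1}=1, q_{-2}=1, q_{-1}=0):
  i=0: a_0=32, p_0 = 32*1 + 0 = 32, q_0 = 32*0 + 1 = 1.
  i=1: a_1=2, p_1 = 2*32 + 1 = 65, q_1 = 2*1 + 0 = 2.
  i=2: a_2=2, p_2 = 2*65 + 32 = 162, q_2 = 2*2 + 1 = 5.
  i=3: a_3=10, p_3 = 10*162 + 65 = 1685, q_3 = 10*5 + 2 = 52.
  i=4: a_4=2, p_4 = 2*1685 + 162 = 3532, q_4 = 2*52 + 5 = 109.
  i=5: a_5=2, p_5 = 2*3532 + 1685 = 8749, q_5 = 2*109 + 52 = 270.
Check: 8749^2 - 1050*270^2 = 76545001 - 76545000 = 1, so (x, y) = (8749, 270) solves the equation, and by the theorem it is the least positive solution.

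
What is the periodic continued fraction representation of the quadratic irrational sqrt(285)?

Write x_i = (sqrt(285) + m_i)/d_i with (m_0, d_0) = (0, 1). a_0 = floor(sqrt(285)) = 16, since 16^2 = 256 <= 285 < 289 = 17^2.
Iterate m_{i+1} = d_i*a_i - m_i, d_{i+1} = (285 - m_{i+1}^2)/d_i, a_{i+1} = floor((a_0 + m_{i+1})/d_{i+1}):
  m_1 = 1*16 - 0 = 16, d_1 = (285 - 16^2)/1 = 29/1 = 29, a_1 = floor((16 + 16)/29) = 1.
  m_2 = 29*1 - 16 = 13, d_2 = (285 - 13^2)/29 = 116/29 = 4, a_2 = floor((16 + 13)/4) = 7.
  m_3 = 4*7 - 13 = 15, d_3 = (285 - 15^2)/4 = 60/4 = 15, a_3 = floor((16 + 15)/15) = 2.
  m_4 = 15*2 - 15 = 15, d_4 = (285 - 15^2)/15 = 60/15 = 4, a_4 = floor((16 + 15)/4) = 7.
  m_5 = 4*7 - 15 = 13, d_5 = (285 - 13^2)/4 = 116/4 = 29, a_5 = floor((16 + 13)/29) = 1.
  m_6 = 29*1 - 13 = 16, d_6 = (285 - 16^2)/29 = 29/29 = 1, a_6 = floor((16 + 16)/1) = 32.
  m_7 = 1*32 - 16 = 16, d_7 = (285 - 16^2)/1 = 29/1 = 29: (m_7, d_7) = (m_1, d_1) = (16, 29), so from here the quotients repeat a_1, ..., a_6; the period length is 6.
Hence the expansion of sqrt(285) is a_0 = 16 followed by the repeating block 1, 7, 2, 7, 1, 32 (period 6).

[16; (1, 7, 2, 7, 1, 32)]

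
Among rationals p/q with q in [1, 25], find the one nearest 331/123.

35/13

Expand x = 331/123 as a continued fraction with the Euclidean algorithm:
  331 = 2*123 + 85, so a_0 = 2.
  123 = 1*85 + 38, so a_1 = 1.
  85 = 2*38 + 9, so a_2 = 2.
  38 = 4*9 + 2, so a_3 = 4.
  9 = 4*2 + 1, so a_4 = 4.
  2 = 2*1 + 0, so a_5 = 2.
so x = [2; 1, 2, 4, 4, 2].
Convergents (p_i = a_i*p_{i-1} + p_{i-2}, q_i = a_i*q_{i-1} + q_{i-2} with p_{-2}=0, p_{-1}=1, q_{-2}=1, q_{-1}=0), until the denominator exceeds 25:
  i=0: a_0=2, p_0 = 2*1 + 0 = 2, q_0 = 2*0 + 1 = 1.
  i=1: a_1=1, p_1 = 1*2 + 1 = 3, q_1 = 1*1 + 0 = 1.
  i=2: a_2=2, p_2 = 2*3 + 2 = 8, q_2 = 2*1 + 1 = 3.
  i=3: a_3=4, p_3 = 4*8 + 3 = 35, q_3 = 4*3 + 1 = 13.
  i=4: a_4=4, p_4 = 4*35 + 8 = 148, q_4 = 4*13 + 3 = 55.
q_4 = 55 > 25, so the last convergent with denominator <= 25 is p_3/q_3 = 35/13.
The closest fraction with denominator <= 25 is either p_3/q_3 or the intermediate fraction (k*p_3 + p_2)/(k*q_3 + q_2) with the largest k >= 1 whose denominator stays <= 25; these approach x as k grows, and every other convergent or intermediate fraction in range is farther away.
Largest k: floor((25 - q_2)/q_3) = floor((25 - 3)/13) = 1.
That gives (1*35 + 8)/(1*13 + 3) = 43/16.
Compare the errors: |x - 35/13| = |331*13 - 35*123|/(123*13) = 2/1599, and |x - 43/16| = |331*16 - 43*123|/(123*16) = 7/1968.
Cross-multiplying, 2*1968 = 3936 < 11193 = 7*1599, so 2/1599 is smaller: the convergent 35/13 is closer to x than 43/16.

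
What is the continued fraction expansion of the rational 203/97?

Run the Euclidean algorithm on 203 and 97; the successive quotients are the partial quotients a_0, a_1, ... (each step inverts the fractional part left over by the previous one):
  203 = 2*97 + 9, so a_0 = 2.
  97 = 10*9 + 7, so a_1 = 10.
  9 = 1*7 + 2, so a_2 = 1.
  7 = 3*2 + 1, so a_3 = 3.
  2 = 2*1 + 0, so a_4 = 2.
The remainder reaches 0 after 5 divisions, so the expansion has 5 partial quotients, read off in order.

[2; 10, 1, 3, 2]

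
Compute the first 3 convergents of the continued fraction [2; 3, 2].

Using the convergent recurrence p_i = a_i*p_{i-1} + p_{i-2}, q_i = a_i*q_{i-1} + q_{i-2} with p_{-2}=0, p_{-1}=1, q_{-2}=1, q_{-1}=0:
  i=0: a_0=2, p_0 = 2*1 + 0 = 2, q_0 = 2*0 + 1 = 1.
  i=1: a_1=3, p_1 = 3*2 + 1 = 7, q_1 = 3*1 + 0 = 3.
  i=2: a_2=2, p_2 = 2*7 + 2 = 16, q_2 = 2*3 + 1 = 7.

2/1, 7/3, 16/7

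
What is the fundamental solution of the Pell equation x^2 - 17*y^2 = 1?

(x, y) = (33, 8)

First expand sqrt(17) as a continued fraction. With x_i = (sqrt(17) + m_i)/d_i and (m_0, d_0) = (0, 1): a_0 = floor(sqrt(17)) = 4, since 4^2 = 16 <= 17 < 25 = 5^2.
Iterate m_{i+1} = d_i*a_i - m_i, d_{i+1} = (17 - m_{i+1}^2)/d_i, a_{i+1} = floor((a_0 + m_{i+1})/d_{i+1}):
  m_1 = 1*4 - 0 = 4, d_1 = (17 - 4^2)/1 = 1/1 = 1, a_1 = floor((4 + 4)/1) = 8.
  m_2 = 1*8 - 4 = 4, d_2 = (17 - 4^2)/1 = 1/1 = 1: (m_2, d_2) = (m_1, d_1) = (4, 1), so from here the quotient a_1 repeats; the period length is 1.
So sqrt(17) = [4; (8)] with period length k = 1.
k is odd, so (p_{k-1}, q_{k-1}) only solves x^2 - 17y^2 = -1 and the fundamental solution of x^2 - 17y^2 = 1 is (p_{2k-1}, q_{2k-1}) = (p_1, q_1); compute convergents through index 1, running through the period twice.
Convergents (p_i = a_i*p_{i-1} + p_{i-2}, q_i = a_i*q_{i-1} + q_{i-2} with p_{-2}=0, p_{-1}=1, q_{-2}=1, q_{-1}=0):
  i=0: a_0=4, p_0 = 4*1 + 0 = 4, q_0 = 4*0 + 1 = 1.
  i=1: a_1=8, p_1 = 8*4 + 1 = 33, q_1 = 8*1 + 0 = 8.
Indeed p_0^2 - 17*q_0^2 = 16 - 17 = -1, not +1.
Check: 33^2 - 17*8^2 = 1089 - 1088 = 1, so (x, y) = (33, 8) solves the equation, and by the theorem it is the least positive solution.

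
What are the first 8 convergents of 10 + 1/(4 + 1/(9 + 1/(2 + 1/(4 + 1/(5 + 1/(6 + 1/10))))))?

10/1, 41/4, 379/37, 799/78, 3575/349, 18674/1823, 115619/11287, 1174864/114693

Using the convergent recurrence p_i = a_i*p_{i-1} + p_{i-2}, q_i = a_i*q_{i-1} + q_{i-2} with p_{-2}=0, p_{-1}=1, q_{-2}=1, q_{-1}=0:
  i=0: a_0=10, p_0 = 10*1 + 0 = 10, q_0 = 10*0 + 1 = 1.
  i=1: a_1=4, p_1 = 4*10 + 1 = 41, q_1 = 4*1 + 0 = 4.
  i=2: a_2=9, p_2 = 9*41 + 10 = 379, q_2 = 9*4 + 1 = 37.
  i=3: a_3=2, p_3 = 2*379 + 41 = 799, q_3 = 2*37 + 4 = 78.
  i=4: a_4=4, p_4 = 4*799 + 379 = 3575, q_4 = 4*78 + 37 = 349.
  i=5: a_5=5, p_5 = 5*3575 + 799 = 18674, q_5 = 5*349 + 78 = 1823.
  i=6: a_6=6, p_6 = 6*18674 + 3575 = 115619, q_6 = 6*1823 + 349 = 11287.
  i=7: a_7=10, p_7 = 10*115619 + 18674 = 1174864, q_7 = 10*11287 + 1823 = 114693.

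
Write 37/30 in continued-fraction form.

[1; 4, 3, 2]

Run the Euclidean algorithm on 37 and 30; the successive quotients are the partial quotients a_0, a_1, ... (each step inverts the fractional part left over by the previous one):
  37 = 1*30 + 7, so a_0 = 1.
  30 = 4*7 + 2, so a_1 = 4.
  7 = 3*2 + 1, so a_2 = 3.
  2 = 2*1 + 0, so a_3 = 2.
The remainder reaches 0 after 4 divisions, so the expansion has 4 partial quotients, read off in order.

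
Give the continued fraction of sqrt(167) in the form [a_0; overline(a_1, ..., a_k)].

[12; overline(1, 11, 1, 24)]

Write x_i = (sqrt(167) + m_i)/d_i with (m_0, d_0) = (0, 1). a_0 = floor(sqrt(167)) = 12, since 12^2 = 144 <= 167 < 169 = 13^2.
Iterate m_{i+1} = d_i*a_i - m_i, d_{i+1} = (167 - m_{i+1}^2)/d_i, a_{i+1} = floor((a_0 + m_{i+1})/d_{i+1}):
  m_1 = 1*12 - 0 = 12, d_1 = (167 - 12^2)/1 = 23/1 = 23, a_1 = floor((12 + 12)/23) = 1.
  m_2 = 23*1 - 12 = 11, d_2 = (167 - 11^2)/23 = 46/23 = 2, a_2 = floor((12 + 11)/2) = 11.
  m_3 = 2*11 - 11 = 11, d_3 = (167 - 11^2)/2 = 46/2 = 23, a_3 = floor((12 + 11)/23) = 1.
  m_4 = 23*1 - 11 = 12, d_4 = (167 - 12^2)/23 = 23/23 = 1, a_4 = floor((12 + 12)/1) = 24.
  m_5 = 1*24 - 12 = 12, d_5 = (167 - 12^2)/1 = 23/1 = 23: (m_5, d_5) = (m_1, d_1) = (12, 23), so from here the quotients repeat a_1, ..., a_4; the period length is 4.
Hence the expansion of sqrt(167) is a_0 = 12 followed by the repeating block 1, 11, 1, 24 (period 4).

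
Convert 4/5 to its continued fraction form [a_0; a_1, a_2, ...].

Run the Euclidean algorithm on 4 and 5; the successive quotients are the partial quotients a_0, a_1, ... (each step inverts the fractional part left over by the previous one):
  4 = 0*5 + 4, so a_0 = 0.
  5 = 1*4 + 1, so a_1 = 1.
  4 = 4*1 + 0, so a_2 = 4.
The remainder reaches 0 after 3 divisions, so the expansion has 3 partial quotients, read off in order.

[0; 1, 4]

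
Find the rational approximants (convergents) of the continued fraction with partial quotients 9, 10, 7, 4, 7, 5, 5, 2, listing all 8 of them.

Using the convergent recurrence p_i = a_i*p_{i-1} + p_{i-2}, q_i = a_i*q_{i-1} + q_{i-2} with p_{-2}=0, p_{-1}=1, q_{-2}=1, q_{-1}=0:
  i=0: a_0=9, p_0 = 9*1 + 0 = 9, q_0 = 9*0 + 1 = 1.
  i=1: a_1=10, p_1 = 10*9 + 1 = 91, q_1 = 10*1 + 0 = 10.
  i=2: a_2=7, p_2 = 7*91 + 9 = 646, q_2 = 7*10 + 1 = 71.
  i=3: a_3=4, p_3 = 4*646 + 91 = 2675, q_3 = 4*71 + 10 = 294.
  i=4: a_4=7, p_4 = 7*2675 + 646 = 19371, q_4 = 7*294 + 71 = 2129.
  i=5: a_5=5, p_5 = 5*19371 + 2675 = 99530, q_5 = 5*2129 + 294 = 10939.
  i=6: a_6=5, p_6 = 5*99530 + 19371 = 517021, q_6 = 5*10939 + 2129 = 56824.
  i=7: a_7=2, p_7 = 2*517021 + 99530 = 1133572, q_7 = 2*56824 + 10939 = 124587.

9/1, 91/10, 646/71, 2675/294, 19371/2129, 99530/10939, 517021/56824, 1133572/124587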